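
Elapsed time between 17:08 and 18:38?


1h 30m

End time in minutes: 18×60 + 38 = 1118
Start time in minutes: 17×60 + 8 = 1028
Difference = 1118 - 1028 = 90 minutes
= 1 hours 30 minutes


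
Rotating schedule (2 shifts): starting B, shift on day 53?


Shifts: A, B
Start: B (index 1)
Day 53: (1 + 53 - 1) mod 2
= 53 mod 2
= 1
Index 1 → shift B

Shift B


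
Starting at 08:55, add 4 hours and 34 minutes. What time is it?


Start: 535 minutes from midnight
Add: 274 minutes
Total: 809 minutes
Hours: 809 ÷ 60 = 13 remainder 29

13:29


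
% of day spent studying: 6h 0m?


25.0%

Time: 360 minutes
Day: 1440 minutes
Percentage = (360/1440) × 100 = 25.0%


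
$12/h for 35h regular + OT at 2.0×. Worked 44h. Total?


Regular: 35h × $12 = $420.00
Overtime: 44 - 35 = 9h
OT pay: 9h × $12 × 2.0 = $216.00
Total = $420.00 + $216.00 = $636.00

$636.00


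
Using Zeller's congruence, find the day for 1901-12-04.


Wednesday

Zeller's congruence:
q=4, m=12, k=1, j=19
h = (4 + ⌊13×13/5⌋ + 1 + ⌊1/4⌋ + ⌊19/4⌋ - 2×19) mod 7
= (4 + 33 + 1 + 0 + 4 - 38) mod 7
= 4 mod 7 = 4
h=4 → Wednesday


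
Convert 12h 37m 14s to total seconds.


45434 seconds

Hours: 12 × 3600 = 43200
Minutes: 37 × 60 = 2220
Seconds: 14
Total = 43200 + 2220 + 14 = 45434


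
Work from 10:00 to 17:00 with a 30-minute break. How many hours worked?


6h 30m (390 minutes)

Total time = (17×60+0) - (10×60+0)
= 1020 - 600 = 420 min
Minus break: 420 - 30 = 390 min
= 6h 30m


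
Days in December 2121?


31 days

Month: December (month 12)
December has 31 days


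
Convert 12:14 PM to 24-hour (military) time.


12:14

Input: 12:14 PM
12 PM → 12 (noon)


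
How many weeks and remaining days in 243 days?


Weeks: 243 ÷ 7 = 34 remainder 5

34 weeks 5 days


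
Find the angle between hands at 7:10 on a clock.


155.0°

Hour hand = 7×30 + 10×0.5 = 215.0°
Minute hand = 10×6 = 60°
Difference = |215.0 - 60| = 155.0°


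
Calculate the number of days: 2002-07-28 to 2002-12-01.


From July 28, 2002 to December 1, 2002
Rest of July 2002: 31 - 28 = 3
Full months: August 31, September 30, October 31, November 30
Days into December 2002: 1
Total = 3 + 31 + 30 + 31 + 30 + 1 = 126 days

126 days


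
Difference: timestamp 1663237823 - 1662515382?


Difference = 1663237823 - 1662515382 = 722441 seconds
In hours: 722441 / 3600 ≈ 200.7
In days: 722441 / 86400 ≈ 8.36

722441 seconds (200.7 hours / 8.36 days)


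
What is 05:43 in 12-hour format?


5:43 AM

Hour: 5
5 < 12 → AM


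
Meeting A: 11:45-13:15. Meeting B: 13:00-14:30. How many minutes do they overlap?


Meeting A: 705-795 (in minutes from midnight)
Meeting B: 780-870
Overlap start = max(705, 780) = 780
Overlap end = min(795, 870) = 795
Overlap = max(0, 795 - 780) = 15 min

15 minutes


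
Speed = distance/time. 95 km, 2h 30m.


38.0 km/h

Distance: 95 km
Time: 2h 30m = 150 min = 150/60 = 5/2 hours
Speed = 95 ÷ (5/2) = 95 × 2 / 5 = 190/5 = 38.0 km/h


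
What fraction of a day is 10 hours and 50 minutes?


0.4514 (45.14%)

Total minutes: 10×60 + 50 = 650
Day = 24×60 = 1440 minutes
Fraction = 650/1440 ≈ 0.4514
As a percentage: 650/1440 × 100 ≈ 45.14%


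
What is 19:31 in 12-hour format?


7:31 PM

Hour: 19
19 - 12 = 7 → PM


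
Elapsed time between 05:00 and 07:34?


2h 34m

End time in minutes: 7×60 + 34 = 454
Start time in minutes: 5×60 + 0 = 300
Difference = 454 - 300 = 154 minutes
= 2 hours 34 minutes


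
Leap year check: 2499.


No

Rules: divisible by 4 AND (not by 100 OR by 400)
2499 ÷ 4 = 624 remainder 3 → not divisible by 4
Not divisible by 4 → not a leap year


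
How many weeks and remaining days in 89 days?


12 weeks 5 days

Weeks: 89 ÷ 7 = 12 remainder 5


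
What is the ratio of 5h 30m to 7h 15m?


Duration 1: 330 minutes
Duration 2: 435 minutes
Ratio = 330:435
GCD = 15
Simplified = 22:29
As a decimal: 22/29 ≈ 0.76

22:29 (0.76)


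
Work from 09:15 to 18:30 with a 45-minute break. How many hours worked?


8h 30m (510 minutes)

Total time = (18×60+30) - (9×60+15)
= 1110 - 555 = 555 min
Minus break: 555 - 45 = 510 min
= 8h 30m


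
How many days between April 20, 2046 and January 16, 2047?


271 days

From April 20, 2046 to January 16, 2047
Rest of April 2046: 30 - 20 = 10
Full months: May 31, June 30, July 31, August 31, September 30, October 31, November 30, December 31
Days into January 2047: 16
Total = 10 + 31 + 30 + 31 + 31 + 30 + 31 + 30 + 31 + 16 = 271 days


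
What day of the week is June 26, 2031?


Thursday

Zeller's congruence:
q=26, m=6, k=31, j=20
h = (26 + ⌊13×7/5⌋ + 31 + ⌊31/4⌋ + ⌊20/4⌋ - 2×20) mod 7
= (26 + 18 + 31 + 7 + 5 - 40) mod 7
= 47 mod 7 = 5
h=5 → Thursday


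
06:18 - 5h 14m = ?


01:04

Start: 378 minutes from midnight
Subtract: 314 minutes
Remaining: 378 - 314 = 64
Hours: 1, Minutes: 4


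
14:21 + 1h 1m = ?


Start: 861 minutes from midnight
Add: 61 minutes
Total: 922 minutes
Hours: 922 ÷ 60 = 15 remainder 22

15:22


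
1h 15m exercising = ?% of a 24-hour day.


5.2%

Time: 75 minutes
Day: 1440 minutes
Percentage = (75/1440) × 100 ≈ 5.2%


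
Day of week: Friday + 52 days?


Monday

Start: Friday (index 4)
(4 + 52) mod 7
= 56 mod 7
= 0
Index 0 → Monday


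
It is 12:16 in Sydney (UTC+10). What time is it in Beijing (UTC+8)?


Time difference = UTC+8 - UTC+10 = -2 hours
New hour = (12 -2) mod 24
= 10 mod 24 = 10
Minutes unchanged → 10:16

10:16


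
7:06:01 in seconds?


Hours: 7 × 3600 = 25200
Minutes: 6 × 60 = 360
Seconds: 1
Total = 25200 + 360 + 1 = 25561

25561 seconds


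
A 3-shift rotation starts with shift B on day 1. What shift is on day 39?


Shift A

Shifts: A, B, C
Start: B (index 1)
Day 39: (1 + 39 - 1) mod 3
= 39 mod 3
= 0
Index 0 → shift A


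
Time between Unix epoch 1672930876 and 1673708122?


Difference = 1673708122 - 1672930876 = 777246 seconds
In hours: 777246 / 3600 ≈ 215.9
In days: 777246 / 86400 ≈ 9.00

777246 seconds (215.9 hours / 9.00 days)


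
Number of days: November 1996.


Month: November (month 11)
November has 30 days

30 days


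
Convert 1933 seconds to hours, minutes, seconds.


0h 32m 13s

Hours: 1933 ÷ 3600 = 0 remainder 1933
Minutes: 1933 ÷ 60 = 32 remainder 13
Seconds: 13


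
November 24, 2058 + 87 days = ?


February 19, 2059

Start: November 24, 2058
Add 87 days
November 24 → December 1: 30 - 24 + 1 = 7 days (87 - 7 = 80 left)
December 1 → January 1: 31 - 1 + 1 = 31 days (80 - 31 = 49 left)
January 1 → February 1: 31 - 1 + 1 = 31 days (49 - 31 = 18 left)
February 1 + 18 = February 19, 2059


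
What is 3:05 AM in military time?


Input: 3:05 AM
AM hour stays: 3

03:05


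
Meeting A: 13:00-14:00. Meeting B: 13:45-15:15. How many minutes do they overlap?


15 minutes

Meeting A: 780-840 (in minutes from midnight)
Meeting B: 825-915
Overlap start = max(780, 825) = 825
Overlap end = min(840, 915) = 840
Overlap = max(0, 840 - 825) = 15 min


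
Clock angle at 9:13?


Hour hand = 9×30 + 13×0.5 = 276.5°
Minute hand = 13×6 = 78°
Difference = |276.5 - 78| = 198.5°
Since > 180°: 360 - 198.5 = 161.5°

161.5°


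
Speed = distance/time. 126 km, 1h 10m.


Distance: 126 km
Time: 1h 10m = 70 min = 70/60 = 7/6 hours
Speed = 126 ÷ (7/6) = 126 × 6 / 7 = 756/7 = 108.0 km/h

108.0 km/h


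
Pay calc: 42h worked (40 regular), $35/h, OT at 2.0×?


Regular: 40h × $35 = $1400.00
Overtime: 42 - 40 = 2h
OT pay: 2h × $35 × 2.0 = $140.00
Total = $1400.00 + $140.00 = $1540.00

$1540.00


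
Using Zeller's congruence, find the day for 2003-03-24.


Zeller's congruence:
q=24, m=3, k=3, j=20
h = (24 + ⌊13×4/5⌋ + 3 + ⌊3/4⌋ + ⌊20/4⌋ - 2×20) mod 7
= (24 + 10 + 3 + 0 + 5 - 40) mod 7
= 2 mod 7 = 2
h=2 → Monday

Monday


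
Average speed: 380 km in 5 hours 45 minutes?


Distance: 380 km
Time: 5h 45m = 345 min = 345/60 = 23/4 hours
Speed = 380 ÷ (23/4) = 380 × 4 / 23 = 1520/23 ≈ 66.1 km/h

66.1 km/h


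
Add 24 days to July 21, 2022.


August 14, 2022

Start: July 21, 2022
Add 24 days
July 21 → August 1: 31 - 21 + 1 = 11 days (24 - 11 = 13 left)
August 1 + 13 = August 14, 2022


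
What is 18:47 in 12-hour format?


6:47 PM

Hour: 18
18 - 12 = 6 → PM


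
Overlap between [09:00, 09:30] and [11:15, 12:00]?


Meeting A: 540-570 (in minutes from midnight)
Meeting B: 675-720
Overlap start = max(540, 675) = 675
Overlap end = min(570, 720) = 570
Overlap = max(0, 570 - 675) = 0 min

0 minutes


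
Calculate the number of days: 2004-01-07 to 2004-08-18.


224 days

From January 7, 2004 to August 18, 2004
Rest of January 2004: 31 - 7 = 24
Full months: February 2004 29, March 31, April 30, May 31, June 30, July 31
Days into August 2004: 18
Total = 24 + 29 + 31 + 30 + 31 + 30 + 31 + 18 = 224 days


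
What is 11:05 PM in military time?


23:05

Input: 11:05 PM
PM: 11 + 12 = 23


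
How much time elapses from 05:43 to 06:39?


0h 56m

End time in minutes: 6×60 + 39 = 399
Start time in minutes: 5×60 + 43 = 343
Difference = 399 - 343 = 56 minutes
= 0 hours 56 minutes


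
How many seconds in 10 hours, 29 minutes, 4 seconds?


37744 seconds

Hours: 10 × 3600 = 36000
Minutes: 29 × 60 = 1740
Seconds: 4
Total = 36000 + 1740 + 4 = 37744


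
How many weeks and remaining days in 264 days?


37 weeks 5 days

Weeks: 264 ÷ 7 = 37 remainder 5


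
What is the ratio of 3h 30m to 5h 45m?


Duration 1: 210 minutes
Duration 2: 345 minutes
Ratio = 210:345
GCD = 15
Simplified = 14:23
As a decimal: 14/23 ≈ 0.61

14:23 (0.61)


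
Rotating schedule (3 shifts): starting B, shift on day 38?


Shifts: A, B, C
Start: B (index 1)
Day 38: (1 + 38 - 1) mod 3
= 38 mod 3
= 2
Index 2 → shift C

Shift C


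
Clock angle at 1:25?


Hour hand = 1×30 + 25×0.5 = 42.5°
Minute hand = 25×6 = 150°
Difference = |42.5 - 150| = 107.5°

107.5°


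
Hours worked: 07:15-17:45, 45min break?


Total time = (17×60+45) - (7×60+15)
= 1065 - 435 = 630 min
Minus break: 630 - 45 = 585 min
= 9h 45m

9h 45m (585 minutes)


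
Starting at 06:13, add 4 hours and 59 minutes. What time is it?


Start: 373 minutes from midnight
Add: 299 minutes
Total: 672 minutes
Hours: 672 ÷ 60 = 11 remainder 12

11:12


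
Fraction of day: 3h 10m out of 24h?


0.1319 (13.19%)

Total minutes: 3×60 + 10 = 190
Day = 24×60 = 1440 minutes
Fraction = 190/1440 ≈ 0.1319
As a percentage: 190/1440 × 100 ≈ 13.19%


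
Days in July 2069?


Month: July (month 7)
July has 31 days

31 days


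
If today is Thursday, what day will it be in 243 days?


Start: Thursday (index 3)
(3 + 243) mod 7
= 246 mod 7
= 1
Index 1 → Tuesday

Tuesday


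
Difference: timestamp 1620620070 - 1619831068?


789002 seconds (219.2 hours / 9.13 days)

Difference = 1620620070 - 1619831068 = 789002 seconds
In hours: 789002 / 3600 ≈ 219.2
In days: 789002 / 86400 ≈ 9.13


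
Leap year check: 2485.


No

Rules: divisible by 4 AND (not by 100 OR by 400)
2485 ÷ 4 = 621 remainder 1 → not divisible by 4
Not divisible by 4 → not a leap year


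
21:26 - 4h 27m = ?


16:59

Start: 1286 minutes from midnight
Subtract: 267 minutes
Remaining: 1286 - 267 = 1019
Hours: 16, Minutes: 59


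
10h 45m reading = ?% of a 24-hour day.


44.8%

Time: 645 minutes
Day: 1440 minutes
Percentage = (645/1440) × 100 ≈ 44.8%


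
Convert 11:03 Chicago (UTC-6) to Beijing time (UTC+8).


01:03 (next day)

Time difference = UTC+8 - UTC-6 = +14 hours
New hour = (11 + 14) mod 24
= 25 mod 24 = 1
Minutes unchanged → 01:03; 25 ≥ 24 → next day


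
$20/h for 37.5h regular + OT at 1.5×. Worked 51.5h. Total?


Regular: 37.5h × $20 = $750.00
Overtime: 51.5 - 37.5 = 14.0h
OT pay: 14.0h × $20 × 1.5 = $420.00
Total = $750.00 + $420.00 = $1170.00

$1170.00


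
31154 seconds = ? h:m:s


8h 39m 14s

Hours: 31154 ÷ 3600 = 8 remainder 2354
Minutes: 2354 ÷ 60 = 39 remainder 14
Seconds: 14


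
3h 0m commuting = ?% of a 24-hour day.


12.5%

Time: 180 minutes
Day: 1440 minutes
Percentage = (180/1440) × 100 = 12.5%


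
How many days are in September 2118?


Month: September (month 9)
September has 30 days

30 days


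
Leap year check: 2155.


Rules: divisible by 4 AND (not by 100 OR by 400)
2155 ÷ 4 = 538 remainder 3 → not divisible by 4
Not divisible by 4 → not a leap year

No


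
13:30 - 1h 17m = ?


Start: 810 minutes from midnight
Subtract: 77 minutes
Remaining: 810 - 77 = 733
Hours: 12, Minutes: 13

12:13


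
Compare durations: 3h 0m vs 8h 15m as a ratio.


Duration 1: 180 minutes
Duration 2: 495 minutes
Ratio = 180:495
GCD = 45
Simplified = 4:11
As a decimal: 4/11 ≈ 0.36

4:11 (0.36)


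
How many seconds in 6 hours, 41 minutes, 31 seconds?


24091 seconds

Hours: 6 × 3600 = 21600
Minutes: 41 × 60 = 2460
Seconds: 31
Total = 21600 + 2460 + 31 = 24091


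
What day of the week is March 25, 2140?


Friday

Zeller's congruence:
q=25, m=3, k=40, j=21
h = (25 + ⌊13×4/5⌋ + 40 + ⌊40/4⌋ + ⌊21/4⌋ - 2×21) mod 7
= (25 + 10 + 40 + 10 + 5 - 42) mod 7
= 48 mod 7 = 6
h=6 → Friday


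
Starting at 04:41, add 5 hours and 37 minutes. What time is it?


Start: 281 minutes from midnight
Add: 337 minutes
Total: 618 minutes
Hours: 618 ÷ 60 = 10 remainder 18

10:18


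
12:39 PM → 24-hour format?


12:39

Input: 12:39 PM
12 PM → 12 (noon)


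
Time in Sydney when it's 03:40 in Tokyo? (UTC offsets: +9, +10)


04:40

Time difference = UTC+10 - UTC+9 = +1 hours
New hour = (3 + 1) mod 24
= 4 mod 24 = 4
Minutes unchanged → 04:40


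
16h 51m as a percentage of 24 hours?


Total minutes: 16×60 + 51 = 1011
Day = 24×60 = 1440 minutes
Fraction = 1011/1440 ≈ 0.7021
As a percentage: 1011/1440 × 100 ≈ 70.21%

0.7021 (70.21%)


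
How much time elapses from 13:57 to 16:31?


End time in minutes: 16×60 + 31 = 991
Start time in minutes: 13×60 + 57 = 837
Difference = 991 - 837 = 154 minutes
= 2 hours 34 minutes

2h 34m


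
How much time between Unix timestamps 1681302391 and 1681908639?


Difference = 1681908639 - 1681302391 = 606248 seconds
In hours: 606248 / 3600 ≈ 168.4
In days: 606248 / 86400 ≈ 7.02

606248 seconds (168.4 hours / 7.02 days)


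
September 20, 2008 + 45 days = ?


November 4, 2008

Start: September 20, 2008
Add 45 days
September 20 → October 1: 30 - 20 + 1 = 11 days (45 - 11 = 34 left)
October 1 → November 1: 31 - 1 + 1 = 31 days (34 - 31 = 3 left)
November 1 + 3 = November 4, 2008


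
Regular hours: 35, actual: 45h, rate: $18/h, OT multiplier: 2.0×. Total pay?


$990.00

Regular: 35h × $18 = $630.00
Overtime: 45 - 35 = 10h
OT pay: 10h × $18 × 2.0 = $360.00
Total = $630.00 + $360.00 = $990.00


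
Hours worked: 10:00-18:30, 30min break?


8h 0m (480 minutes)

Total time = (18×60+30) - (10×60+0)
= 1110 - 600 = 510 min
Minus break: 510 - 30 = 480 min
= 8h 0m


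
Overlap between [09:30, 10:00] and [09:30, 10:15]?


Meeting A: 570-600 (in minutes from midnight)
Meeting B: 570-615
Overlap start = max(570, 570) = 570
Overlap end = min(600, 615) = 600
Overlap = max(0, 600 - 570) = 30 min

30 minutes


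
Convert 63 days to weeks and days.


9 weeks 0 days

Weeks: 63 ÷ 7 = 9 remainder 0


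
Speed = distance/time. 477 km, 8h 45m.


54.5 km/h

Distance: 477 km
Time: 8h 45m = 525 min = 525/60 = 35/4 hours
Speed = 477 ÷ (35/4) = 477 × 4 / 35 = 1908/35 ≈ 54.5 km/h


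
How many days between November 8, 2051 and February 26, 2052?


From November 8, 2051 to February 26, 2052
Rest of November 2051: 30 - 8 = 22
Full months: December 31, January 31
Days into February 2052: 26
Total = 22 + 31 + 31 + 26 = 110 days

110 days


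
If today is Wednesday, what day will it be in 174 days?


Tuesday

Start: Wednesday (index 2)
(2 + 174) mod 7
= 176 mod 7
= 1
Index 1 → Tuesday


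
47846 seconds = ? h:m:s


Hours: 47846 ÷ 3600 = 13 remainder 1046
Minutes: 1046 ÷ 60 = 17 remainder 26
Seconds: 26

13h 17m 26s


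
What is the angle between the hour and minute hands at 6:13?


108.5°

Hour hand = 6×30 + 13×0.5 = 186.5°
Minute hand = 13×6 = 78°
Difference = |186.5 - 78| = 108.5°


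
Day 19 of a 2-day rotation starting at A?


Shift A

Shifts: A, B
Start: A (index 0)
Day 19: (0 + 19 - 1) mod 2
= 18 mod 2
= 0
Index 0 → shift A


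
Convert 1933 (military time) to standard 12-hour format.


Hour: 19
19 - 12 = 7 → PM

7:33 PM


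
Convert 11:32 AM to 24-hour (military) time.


Input: 11:32 AM
AM hour stays: 11

11:32


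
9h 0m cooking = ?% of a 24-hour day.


Time: 540 minutes
Day: 1440 minutes
Percentage = (540/1440) × 100 = 37.5%

37.5%


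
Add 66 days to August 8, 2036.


October 13, 2036

Start: August 8, 2036
Add 66 days
August 8 → September 1: 31 - 8 + 1 = 24 days (66 - 24 = 42 left)
September 1 → October 1: 30 - 1 + 1 = 30 days (42 - 30 = 12 left)
October 1 + 12 = October 13, 2036


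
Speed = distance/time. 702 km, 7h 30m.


93.6 km/h

Distance: 702 km
Time: 7h 30m = 450 min = 450/60 = 15/2 hours
Speed = 702 ÷ (15/2) = 702 × 2 / 15 = 1404/15 = 93.6 km/h


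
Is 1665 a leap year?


No

Rules: divisible by 4 AND (not by 100 OR by 400)
1665 ÷ 4 = 416 remainder 1 → not divisible by 4
Not divisible by 4 → not a leap year


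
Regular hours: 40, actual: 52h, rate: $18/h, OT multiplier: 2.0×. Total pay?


Regular: 40h × $18 = $720.00
Overtime: 52 - 40 = 12h
OT pay: 12h × $18 × 2.0 = $432.00
Total = $720.00 + $432.00 = $1152.00

$1152.00


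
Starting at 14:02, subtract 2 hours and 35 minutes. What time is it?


Start: 842 minutes from midnight
Subtract: 155 minutes
Remaining: 842 - 155 = 687
Hours: 11, Minutes: 27

11:27


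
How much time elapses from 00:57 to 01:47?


0h 50m

End time in minutes: 1×60 + 47 = 107
Start time in minutes: 0×60 + 57 = 57
Difference = 107 - 57 = 50 minutes
= 0 hours 50 minutes


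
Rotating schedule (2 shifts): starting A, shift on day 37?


Shift A

Shifts: A, B
Start: A (index 0)
Day 37: (0 + 37 - 1) mod 2
= 36 mod 2
= 0
Index 0 → shift A


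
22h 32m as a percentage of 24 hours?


0.9389 (93.89%)

Total minutes: 22×60 + 32 = 1352
Day = 24×60 = 1440 minutes
Fraction = 1352/1440 ≈ 0.9389
As a percentage: 1352/1440 × 100 ≈ 93.89%


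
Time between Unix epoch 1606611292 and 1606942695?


331403 seconds (92.1 hours / 3.84 days)

Difference = 1606942695 - 1606611292 = 331403 seconds
In hours: 331403 / 3600 ≈ 92.1
In days: 331403 / 86400 ≈ 3.84


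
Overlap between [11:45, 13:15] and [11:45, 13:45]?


Meeting A: 705-795 (in minutes from midnight)
Meeting B: 705-825
Overlap start = max(705, 705) = 705
Overlap end = min(795, 825) = 795
Overlap = max(0, 795 - 705) = 90 min

90 minutes


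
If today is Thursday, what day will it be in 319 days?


Start: Thursday (index 3)
(3 + 319) mod 7
= 322 mod 7
= 0
Index 0 → Monday

Monday


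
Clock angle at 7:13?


138.5°

Hour hand = 7×30 + 13×0.5 = 216.5°
Minute hand = 13×6 = 78°
Difference = |216.5 - 78| = 138.5°


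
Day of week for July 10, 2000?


Monday

Zeller's congruence:
q=10, m=7, k=0, j=20
h = (10 + ⌊13×8/5⌋ + 0 + ⌊0/4⌋ + ⌊20/4⌋ - 2×20) mod 7
= (10 + 20 + 0 + 0 + 5 - 40) mod 7
= -5 mod 7 = 2
h=2 → Monday


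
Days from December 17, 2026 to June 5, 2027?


170 days

From December 17, 2026 to June 5, 2027
Rest of December 2026: 31 - 17 = 14
Full months: January 31, February 2027 28, March 31, April 30, May 31
Days into June 2027: 5
Total = 14 + 31 + 28 + 31 + 30 + 31 + 5 = 170 days


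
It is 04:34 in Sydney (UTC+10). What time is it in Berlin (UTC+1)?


19:34 (previous day)

Time difference = UTC+1 - UTC+10 = -9 hours
New hour = (4 -9) mod 24
= -5 mod 24 = 19
Minutes unchanged → 19:34; -5 < 0 → previous day


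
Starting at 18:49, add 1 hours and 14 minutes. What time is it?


20:03

Start: 1129 minutes from midnight
Add: 74 minutes
Total: 1203 minutes
Hours: 1203 ÷ 60 = 20 remainder 3


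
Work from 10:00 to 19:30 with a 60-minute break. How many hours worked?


8h 30m (510 minutes)

Total time = (19×60+30) - (10×60+0)
= 1170 - 600 = 570 min
Minus break: 570 - 60 = 510 min
= 8h 30m


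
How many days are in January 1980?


31 days

Month: January (month 1)
January has 31 days


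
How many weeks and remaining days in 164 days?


23 weeks 3 days

Weeks: 164 ÷ 7 = 23 remainder 3


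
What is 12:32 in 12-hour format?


Hour: 12
12 → 12 PM (noon)

12:32 PM


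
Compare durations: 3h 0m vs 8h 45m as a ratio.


Duration 1: 180 minutes
Duration 2: 525 minutes
Ratio = 180:525
GCD = 15
Simplified = 12:35
As a decimal: 12/35 ≈ 0.34

12:35 (0.34)


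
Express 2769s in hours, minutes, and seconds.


0h 46m 9s

Hours: 2769 ÷ 3600 = 0 remainder 2769
Minutes: 2769 ÷ 60 = 46 remainder 9
Seconds: 9


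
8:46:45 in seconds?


31605 seconds

Hours: 8 × 3600 = 28800
Minutes: 46 × 60 = 2760
Seconds: 45
Total = 28800 + 2760 + 45 = 31605


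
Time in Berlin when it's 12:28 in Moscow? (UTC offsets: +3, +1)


10:28

Time difference = UTC+1 - UTC+3 = -2 hours
New hour = (12 -2) mod 24
= 10 mod 24 = 10
Minutes unchanged → 10:28


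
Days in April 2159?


Month: April (month 4)
April has 30 days

30 days


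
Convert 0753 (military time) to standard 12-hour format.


Hour: 7
7 < 12 → AM

7:53 AM


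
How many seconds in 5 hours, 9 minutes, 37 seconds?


Hours: 5 × 3600 = 18000
Minutes: 9 × 60 = 540
Seconds: 37
Total = 18000 + 540 + 37 = 18577

18577 seconds


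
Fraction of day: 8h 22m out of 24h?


Total minutes: 8×60 + 22 = 502
Day = 24×60 = 1440 minutes
Fraction = 502/1440 ≈ 0.3486
As a percentage: 502/1440 × 100 ≈ 34.86%

0.3486 (34.86%)


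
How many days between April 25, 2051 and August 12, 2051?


109 days

From April 25, 2051 to August 12, 2051
Rest of April 2051: 30 - 25 = 5
Full months: May 31, June 30, July 31
Days into August 2051: 12
Total = 5 + 31 + 30 + 31 + 12 = 109 days


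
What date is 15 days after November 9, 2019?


Start: November 9, 2019
Add 15 days
November 9 + 15 = November 24, 2019

November 24, 2019


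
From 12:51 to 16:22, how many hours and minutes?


3h 31m

End time in minutes: 16×60 + 22 = 982
Start time in minutes: 12×60 + 51 = 771
Difference = 982 - 771 = 211 minutes
= 3 hours 31 minutes


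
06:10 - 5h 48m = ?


Start: 370 minutes from midnight
Subtract: 348 minutes
Remaining: 370 - 348 = 22
Hours: 0, Minutes: 22

00:22


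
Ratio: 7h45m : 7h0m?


31:28 (1.11)

Duration 1: 465 minutes
Duration 2: 420 minutes
Ratio = 465:420
GCD = 15
Simplified = 31:28
As a decimal: 31/28 ≈ 1.11


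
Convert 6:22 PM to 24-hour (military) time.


Input: 6:22 PM
PM: 6 + 12 = 18

18:22


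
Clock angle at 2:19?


Hour hand = 2×30 + 19×0.5 = 69.5°
Minute hand = 19×6 = 114°
Difference = |69.5 - 114| = 44.5°

44.5°


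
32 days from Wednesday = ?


Sunday

Start: Wednesday (index 2)
(2 + 32) mod 7
= 34 mod 7
= 6
Index 6 → Sunday


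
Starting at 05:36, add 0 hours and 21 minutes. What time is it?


Start: 336 minutes from midnight
Add: 21 minutes
Total: 357 minutes
Hours: 357 ÷ 60 = 5 remainder 57

05:57


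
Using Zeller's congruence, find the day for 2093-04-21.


Tuesday

Zeller's congruence:
q=21, m=4, k=93, j=20
h = (21 + ⌊13×5/5⌋ + 93 + ⌊93/4⌋ + ⌊20/4⌋ - 2×20) mod 7
= (21 + 13 + 93 + 23 + 5 - 40) mod 7
= 115 mod 7 = 3
h=3 → Tuesday


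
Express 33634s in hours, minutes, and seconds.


Hours: 33634 ÷ 3600 = 9 remainder 1234
Minutes: 1234 ÷ 60 = 20 remainder 34
Seconds: 34

9h 20m 34s


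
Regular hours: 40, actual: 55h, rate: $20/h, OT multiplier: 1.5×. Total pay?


Regular: 40h × $20 = $800.00
Overtime: 55 - 40 = 15h
OT pay: 15h × $20 × 1.5 = $450.00
Total = $800.00 + $450.00 = $1250.00

$1250.00


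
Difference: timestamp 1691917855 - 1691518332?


399523 seconds (111.0 hours / 4.62 days)

Difference = 1691917855 - 1691518332 = 399523 seconds
In hours: 399523 / 3600 ≈ 111.0
In days: 399523 / 86400 ≈ 4.62


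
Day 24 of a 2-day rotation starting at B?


Shifts: A, B
Start: B (index 1)
Day 24: (1 + 24 - 1) mod 2
= 24 mod 2
= 0
Index 0 → shift A

Shift A


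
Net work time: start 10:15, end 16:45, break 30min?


6h 0m (360 minutes)

Total time = (16×60+45) - (10×60+15)
= 1005 - 615 = 390 min
Minus break: 390 - 30 = 360 min
= 6h 0m


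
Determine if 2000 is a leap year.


Rules: divisible by 4 AND (not by 100 OR by 400)
2000 ÷ 4 = 500 exactly → divisible by 4
2000 ÷ 100 = 20 exactly → divisible by 100
2000 ÷ 400 = 5 exactly → divisible by 400
Divisible by 400 → leap year

Yes


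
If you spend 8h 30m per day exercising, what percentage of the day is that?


35.4%

Time: 510 minutes
Day: 1440 minutes
Percentage = (510/1440) × 100 ≈ 35.4%


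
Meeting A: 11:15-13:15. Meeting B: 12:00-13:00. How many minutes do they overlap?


60 minutes

Meeting A: 675-795 (in minutes from midnight)
Meeting B: 720-780
Overlap start = max(675, 720) = 720
Overlap end = min(795, 780) = 780
Overlap = max(0, 780 - 720) = 60 min


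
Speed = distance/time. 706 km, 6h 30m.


108.6 km/h

Distance: 706 km
Time: 6h 30m = 390 min = 390/60 = 13/2 hours
Speed = 706 ÷ (13/2) = 706 × 2 / 13 = 1412/13 ≈ 108.6 km/h


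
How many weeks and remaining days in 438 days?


62 weeks 4 days

Weeks: 438 ÷ 7 = 62 remainder 4


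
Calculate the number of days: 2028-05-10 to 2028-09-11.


124 days

From May 10, 2028 to September 11, 2028
Rest of May 2028: 31 - 10 = 21
Full months: June 30, July 31, August 31
Days into September 2028: 11
Total = 21 + 30 + 31 + 31 + 11 = 124 days


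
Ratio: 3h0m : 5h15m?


4:7 (0.57)

Duration 1: 180 minutes
Duration 2: 315 minutes
Ratio = 180:315
GCD = 45
Simplified = 4:7
As a decimal: 4/7 ≈ 0.57


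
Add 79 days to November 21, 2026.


February 8, 2027

Start: November 21, 2026
Add 79 days
November 21 → December 1: 30 - 21 + 1 = 10 days (79 - 10 = 69 left)
December 1 → January 1: 31 - 1 + 1 = 31 days (69 - 31 = 38 left)
January 1 → February 1: 31 - 1 + 1 = 31 days (38 - 31 = 7 left)
February 1 + 7 = February 8, 2027


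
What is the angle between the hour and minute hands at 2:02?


49.0°

Hour hand = 2×30 + 2×0.5 = 61.0°
Minute hand = 2×6 = 12°
Difference = |61.0 - 12| = 49.0°


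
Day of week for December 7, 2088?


Tuesday

Zeller's congruence:
q=7, m=12, k=88, j=20
h = (7 + ⌊13×13/5⌋ + 88 + ⌊88/4⌋ + ⌊20/4⌋ - 2×20) mod 7
= (7 + 33 + 88 + 22 + 5 - 40) mod 7
= 115 mod 7 = 3
h=3 → Tuesday


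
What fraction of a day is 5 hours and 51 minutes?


0.2438 (24.38%)

Total minutes: 5×60 + 51 = 351
Day = 24×60 = 1440 minutes
Fraction = 351/1440 ≈ 0.2438
As a percentage: 351/1440 × 100 ≈ 24.38%


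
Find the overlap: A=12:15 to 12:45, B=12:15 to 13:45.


Meeting A: 735-765 (in minutes from midnight)
Meeting B: 735-825
Overlap start = max(735, 735) = 735
Overlap end = min(765, 825) = 765
Overlap = max(0, 765 - 735) = 30 min

30 minutes


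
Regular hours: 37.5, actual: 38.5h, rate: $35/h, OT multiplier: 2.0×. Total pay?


$1382.50

Regular: 37.5h × $35 = $1312.50
Overtime: 38.5 - 37.5 = 1.0h
OT pay: 1.0h × $35 × 2.0 = $70.00
Total = $1312.50 + $70.00 = $1382.50


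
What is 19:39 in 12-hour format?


7:39 PM

Hour: 19
19 - 12 = 7 → PM


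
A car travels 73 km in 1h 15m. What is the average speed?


58.4 km/h

Distance: 73 km
Time: 1h 15m = 75 min = 75/60 = 5/4 hours
Speed = 73 ÷ (5/4) = 73 × 4 / 5 = 292/5 = 58.4 km/h


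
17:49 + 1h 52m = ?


19:41

Start: 1069 minutes from midnight
Add: 112 minutes
Total: 1181 minutes
Hours: 1181 ÷ 60 = 19 remainder 41


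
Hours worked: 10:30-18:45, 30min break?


7h 45m (465 minutes)

Total time = (18×60+45) - (10×60+30)
= 1125 - 630 = 495 min
Minus break: 495 - 30 = 465 min
= 7h 45m


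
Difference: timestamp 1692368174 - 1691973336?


394838 seconds (109.7 hours / 4.57 days)

Difference = 1692368174 - 1691973336 = 394838 seconds
In hours: 394838 / 3600 ≈ 109.7
In days: 394838 / 86400 ≈ 4.57


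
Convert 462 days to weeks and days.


Weeks: 462 ÷ 7 = 66 remainder 0

66 weeks 0 days


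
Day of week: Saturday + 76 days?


Start: Saturday (index 5)
(5 + 76) mod 7
= 81 mod 7
= 4
Index 4 → Friday

Friday


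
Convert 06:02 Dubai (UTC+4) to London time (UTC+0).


Time difference = UTC+0 - UTC+4 = -4 hours
New hour = (6 -4) mod 24
= 2 mod 24 = 2
Minutes unchanged → 02:02

02:02


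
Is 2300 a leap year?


No

Rules: divisible by 4 AND (not by 100 OR by 400)
2300 ÷ 4 = 575 exactly → divisible by 4
2300 ÷ 100 = 23 exactly → divisible by 100
2300 ÷ 400 = 5 remainder 300 → not divisible by 400
Divisible by 100 but not by 400 → not a leap year


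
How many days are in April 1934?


Month: April (month 4)
April has 30 days

30 days


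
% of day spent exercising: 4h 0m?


16.7%

Time: 240 minutes
Day: 1440 minutes
Percentage = (240/1440) × 100 ≈ 16.7%


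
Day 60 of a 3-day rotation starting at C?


Shifts: A, B, C
Start: C (index 2)
Day 60: (2 + 60 - 1) mod 3
= 61 mod 3
= 1
Index 1 → shift B

Shift B


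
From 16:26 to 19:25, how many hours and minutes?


2h 59m

End time in minutes: 19×60 + 25 = 1165
Start time in minutes: 16×60 + 26 = 986
Difference = 1165 - 986 = 179 minutes
= 2 hours 59 minutes


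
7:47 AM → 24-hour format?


07:47

Input: 7:47 AM
AM hour stays: 7


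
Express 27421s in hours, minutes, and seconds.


Hours: 27421 ÷ 3600 = 7 remainder 2221
Minutes: 2221 ÷ 60 = 37 remainder 1
Seconds: 1

7h 37m 1s


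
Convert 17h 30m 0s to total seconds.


Hours: 17 × 3600 = 61200
Minutes: 30 × 60 = 1800
Seconds: 0
Total = 61200 + 1800 + 0 = 63000

63000 seconds


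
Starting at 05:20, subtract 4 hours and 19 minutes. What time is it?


Start: 320 minutes from midnight
Subtract: 259 minutes
Remaining: 320 - 259 = 61
Hours: 1, Minutes: 1

01:01


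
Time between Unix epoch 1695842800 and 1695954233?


111433 seconds (31.0 hours / 1.29 days)

Difference = 1695954233 - 1695842800 = 111433 seconds
In hours: 111433 / 3600 ≈ 31.0
In days: 111433 / 86400 ≈ 1.29


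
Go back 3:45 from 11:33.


07:48

Start: 693 minutes from midnight
Subtract: 225 minutes
Remaining: 693 - 225 = 468
Hours: 7, Minutes: 48


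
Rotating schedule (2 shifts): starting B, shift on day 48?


Shift A

Shifts: A, B
Start: B (index 1)
Day 48: (1 + 48 - 1) mod 2
= 48 mod 2
= 0
Index 0 → shift A


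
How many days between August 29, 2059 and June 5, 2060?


281 days

From August 29, 2059 to June 5, 2060
Rest of August 2059: 31 - 29 = 2
Full months: September 30, October 31, November 30, December 31, January 31, February 2060 29, March 31, April 30, May 31
Days into June 2060: 5
Total = 2 + 30 + 31 + 30 + 31 + 31 + 29 + 31 + 30 + 31 + 5 = 281 days


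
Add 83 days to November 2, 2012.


January 24, 2013

Start: November 2, 2012
Add 83 days
November 2 → December 1: 30 - 2 + 1 = 29 days (83 - 29 = 54 left)
December 1 → January 1: 31 - 1 + 1 = 31 days (54 - 31 = 23 left)
January 1 + 23 = January 24, 2013


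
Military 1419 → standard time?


Hour: 14
14 - 12 = 2 → PM

2:19 PM


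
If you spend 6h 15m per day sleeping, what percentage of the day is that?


26.0%

Time: 375 minutes
Day: 1440 minutes
Percentage = (375/1440) × 100 ≈ 26.0%


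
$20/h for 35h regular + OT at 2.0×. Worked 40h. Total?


Regular: 35h × $20 = $700.00
Overtime: 40 - 35 = 5h
OT pay: 5h × $20 × 2.0 = $200.00
Total = $700.00 + $200.00 = $900.00

$900.00


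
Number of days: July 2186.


31 days

Month: July (month 7)
July has 31 days


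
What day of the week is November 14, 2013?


Zeller's congruence:
q=14, m=11, k=13, j=20
h = (14 + ⌊13×12/5⌋ + 13 + ⌊13/4⌋ + ⌊20/4⌋ - 2×20) mod 7
= (14 + 31 + 13 + 3 + 5 - 40) mod 7
= 26 mod 7 = 5
h=5 → Thursday

Thursday


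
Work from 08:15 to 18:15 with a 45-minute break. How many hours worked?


Total time = (18×60+15) - (8×60+15)
= 1095 - 495 = 600 min
Minus break: 600 - 45 = 555 min
= 9h 15m

9h 15m (555 minutes)


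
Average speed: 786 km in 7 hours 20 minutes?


107.2 km/h

Distance: 786 km
Time: 7h 20m = 440 min = 440/60 = 22/3 hours
Speed = 786 ÷ (22/3) = 786 × 3 / 22 = 2358/22 ≈ 107.2 km/h


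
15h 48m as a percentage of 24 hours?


0.6583 (65.83%)

Total minutes: 15×60 + 48 = 948
Day = 24×60 = 1440 minutes
Fraction = 948/1440 ≈ 0.6583
As a percentage: 948/1440 × 100 ≈ 65.83%


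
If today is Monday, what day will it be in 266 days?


Monday

Start: Monday (index 0)
(0 + 266) mod 7
= 266 mod 7
= 0
Index 0 → Monday


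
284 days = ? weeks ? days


40 weeks 4 days

Weeks: 284 ÷ 7 = 40 remainder 4


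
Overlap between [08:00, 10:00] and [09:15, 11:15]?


Meeting A: 480-600 (in minutes from midnight)
Meeting B: 555-675
Overlap start = max(480, 555) = 555
Overlap end = min(600, 675) = 600
Overlap = max(0, 600 - 555) = 45 min

45 minutes


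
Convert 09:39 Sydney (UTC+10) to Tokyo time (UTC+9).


08:39

Time difference = UTC+9 - UTC+10 = -1 hours
New hour = (9 -1) mod 24
= 8 mod 24 = 8
Minutes unchanged → 08:39


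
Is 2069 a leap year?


Rules: divisible by 4 AND (not by 100 OR by 400)
2069 ÷ 4 = 517 remainder 1 → not divisible by 4
Not divisible by 4 → not a leap year

No


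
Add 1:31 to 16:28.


Start: 988 minutes from midnight
Add: 91 minutes
Total: 1079 minutes
Hours: 1079 ÷ 60 = 17 remainder 59

17:59


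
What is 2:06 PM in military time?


14:06

Input: 2:06 PM
PM: 2 + 12 = 14


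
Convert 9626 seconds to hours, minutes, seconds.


Hours: 9626 ÷ 3600 = 2 remainder 2426
Minutes: 2426 ÷ 60 = 40 remainder 26
Seconds: 26

2h 40m 26s


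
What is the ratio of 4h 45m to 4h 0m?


19:16 (1.19)

Duration 1: 285 minutes
Duration 2: 240 minutes
Ratio = 285:240
GCD = 15
Simplified = 19:16
As a decimal: 19/16 ≈ 1.19


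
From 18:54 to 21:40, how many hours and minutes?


End time in minutes: 21×60 + 40 = 1300
Start time in minutes: 18×60 + 54 = 1134
Difference = 1300 - 1134 = 166 minutes
= 2 hours 46 minutes

2h 46m


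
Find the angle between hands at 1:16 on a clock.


58.0°

Hour hand = 1×30 + 16×0.5 = 38.0°
Minute hand = 16×6 = 96°
Difference = |38.0 - 96| = 58.0°


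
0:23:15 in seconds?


1395 seconds

Hours: 0 × 3600 = 0
Minutes: 23 × 60 = 1380
Seconds: 15
Total = 0 + 1380 + 15 = 1395


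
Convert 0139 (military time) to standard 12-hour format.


1:39 AM

Hour: 1
1 < 12 → AM


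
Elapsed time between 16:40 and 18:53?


End time in minutes: 18×60 + 53 = 1133
Start time in minutes: 16×60 + 40 = 1000
Difference = 1133 - 1000 = 133 minutes
= 2 hours 13 minutes

2h 13m


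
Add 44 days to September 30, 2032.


November 13, 2032

Start: September 30, 2032
Add 44 days
September 30 → October 1: 30 - 30 + 1 = 1 days (44 - 1 = 43 left)
October 1 → November 1: 31 - 1 + 1 = 31 days (43 - 31 = 12 left)
November 1 + 12 = November 13, 2032


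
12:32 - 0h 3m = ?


Start: 752 minutes from midnight
Subtract: 3 minutes
Remaining: 752 - 3 = 749
Hours: 12, Minutes: 29

12:29


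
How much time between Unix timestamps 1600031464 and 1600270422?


Difference = 1600270422 - 1600031464 = 238958 seconds
In hours: 238958 / 3600 ≈ 66.4
In days: 238958 / 86400 ≈ 2.77

238958 seconds (66.4 hours / 2.77 days)


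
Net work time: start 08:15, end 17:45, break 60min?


8h 30m (510 minutes)

Total time = (17×60+45) - (8×60+15)
= 1065 - 495 = 570 min
Minus break: 570 - 60 = 510 min
= 8h 30m


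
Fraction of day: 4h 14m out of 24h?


Total minutes: 4×60 + 14 = 254
Day = 24×60 = 1440 minutes
Fraction = 254/1440 ≈ 0.1764
As a percentage: 254/1440 × 100 ≈ 17.64%

0.1764 (17.64%)


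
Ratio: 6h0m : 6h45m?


8:9 (0.89)

Duration 1: 360 minutes
Duration 2: 405 minutes
Ratio = 360:405
GCD = 45
Simplified = 8:9
As a decimal: 8/9 ≈ 0.89


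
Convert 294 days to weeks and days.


42 weeks 0 days

Weeks: 294 ÷ 7 = 42 remainder 0


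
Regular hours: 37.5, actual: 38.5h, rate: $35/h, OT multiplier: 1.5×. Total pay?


Regular: 37.5h × $35 = $1312.50
Overtime: 38.5 - 37.5 = 1.0h
OT pay: 1.0h × $35 × 1.5 = $52.50
Total = $1312.50 + $52.50 = $1365.00

$1365.00


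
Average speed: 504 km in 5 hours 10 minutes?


97.5 km/h

Distance: 504 km
Time: 5h 10m = 310 min = 310/60 = 31/6 hours
Speed = 504 ÷ (31/6) = 504 × 6 / 31 = 3024/31 ≈ 97.5 km/h


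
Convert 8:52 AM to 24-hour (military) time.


08:52

Input: 8:52 AM
AM hour stays: 8


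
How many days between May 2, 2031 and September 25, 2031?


146 days

From May 2, 2031 to September 25, 2031
Rest of May 2031: 31 - 2 = 29
Full months: June 30, July 31, August 31
Days into September 2031: 25
Total = 29 + 30 + 31 + 31 + 25 = 146 days


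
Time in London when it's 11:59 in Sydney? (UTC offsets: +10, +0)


Time difference = UTC+0 - UTC+10 = -10 hours
New hour = (11 -10) mod 24
= 1 mod 24 = 1
Minutes unchanged → 01:59

01:59


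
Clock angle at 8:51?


Hour hand = 8×30 + 51×0.5 = 265.5°
Minute hand = 51×6 = 306°
Difference = |265.5 - 306| = 40.5°

40.5°


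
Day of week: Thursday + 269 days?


Sunday

Start: Thursday (index 3)
(3 + 269) mod 7
= 272 mod 7
= 6
Index 6 → Sunday


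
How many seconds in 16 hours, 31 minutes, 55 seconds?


Hours: 16 × 3600 = 57600
Minutes: 31 × 60 = 1860
Seconds: 55
Total = 57600 + 1860 + 55 = 59515

59515 seconds


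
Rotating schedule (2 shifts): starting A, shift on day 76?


Shift B

Shifts: A, B
Start: A (index 0)
Day 76: (0 + 76 - 1) mod 2
= 75 mod 2
= 1
Index 1 → shift B


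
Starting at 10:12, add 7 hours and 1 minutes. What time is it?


Start: 612 minutes from midnight
Add: 421 minutes
Total: 1033 minutes
Hours: 1033 ÷ 60 = 17 remainder 13

17:13


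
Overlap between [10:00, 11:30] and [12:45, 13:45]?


Meeting A: 600-690 (in minutes from midnight)
Meeting B: 765-825
Overlap start = max(600, 765) = 765
Overlap end = min(690, 825) = 690
Overlap = max(0, 690 - 765) = 0 min

0 minutes


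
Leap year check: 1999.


Rules: divisible by 4 AND (not by 100 OR by 400)
1999 ÷ 4 = 499 remainder 3 → not divisible by 4
Not divisible by 4 → not a leap year

No


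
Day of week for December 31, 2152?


Zeller's congruence:
q=31, m=12, k=52, j=21
h = (31 + ⌊13×13/5⌋ + 52 + ⌊52/4⌋ + ⌊21/4⌋ - 2×21) mod 7
= (31 + 33 + 52 + 13 + 5 - 42) mod 7
= 92 mod 7 = 1
h=1 → Sunday

Sunday


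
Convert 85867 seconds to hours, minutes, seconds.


23h 51m 7s

Hours: 85867 ÷ 3600 = 23 remainder 3067
Minutes: 3067 ÷ 60 = 51 remainder 7
Seconds: 7


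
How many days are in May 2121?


Month: May (month 5)
May has 31 days

31 days


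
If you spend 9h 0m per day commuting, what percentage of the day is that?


Time: 540 minutes
Day: 1440 minutes
Percentage = (540/1440) × 100 = 37.5%

37.5%


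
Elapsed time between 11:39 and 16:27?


End time in minutes: 16×60 + 27 = 987
Start time in minutes: 11×60 + 39 = 699
Difference = 987 - 699 = 288 minutes
= 4 hours 48 minutes

4h 48m


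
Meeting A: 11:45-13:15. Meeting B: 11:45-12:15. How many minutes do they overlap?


30 minutes

Meeting A: 705-795 (in minutes from midnight)
Meeting B: 705-735
Overlap start = max(705, 705) = 705
Overlap end = min(795, 735) = 735
Overlap = max(0, 735 - 705) = 30 min
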